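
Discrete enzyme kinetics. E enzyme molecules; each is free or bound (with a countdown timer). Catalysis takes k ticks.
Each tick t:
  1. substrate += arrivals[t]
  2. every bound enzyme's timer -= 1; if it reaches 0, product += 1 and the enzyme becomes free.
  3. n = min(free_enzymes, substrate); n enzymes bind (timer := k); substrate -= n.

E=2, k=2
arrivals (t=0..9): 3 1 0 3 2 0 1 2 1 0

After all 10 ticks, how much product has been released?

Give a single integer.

t=0: arr=3 -> substrate=1 bound=2 product=0
t=1: arr=1 -> substrate=2 bound=2 product=0
t=2: arr=0 -> substrate=0 bound=2 product=2
t=3: arr=3 -> substrate=3 bound=2 product=2
t=4: arr=2 -> substrate=3 bound=2 product=4
t=5: arr=0 -> substrate=3 bound=2 product=4
t=6: arr=1 -> substrate=2 bound=2 product=6
t=7: arr=2 -> substrate=4 bound=2 product=6
t=8: arr=1 -> substrate=3 bound=2 product=8
t=9: arr=0 -> substrate=3 bound=2 product=8

Answer: 8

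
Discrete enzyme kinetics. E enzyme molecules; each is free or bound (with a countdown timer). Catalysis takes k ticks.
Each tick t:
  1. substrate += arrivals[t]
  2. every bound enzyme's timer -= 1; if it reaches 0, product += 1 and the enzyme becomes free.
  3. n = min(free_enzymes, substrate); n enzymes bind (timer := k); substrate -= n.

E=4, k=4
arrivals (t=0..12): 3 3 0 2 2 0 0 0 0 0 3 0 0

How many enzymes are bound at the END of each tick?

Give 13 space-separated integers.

Answer: 3 4 4 4 4 4 4 4 3 2 4 4 3

Derivation:
t=0: arr=3 -> substrate=0 bound=3 product=0
t=1: arr=3 -> substrate=2 bound=4 product=0
t=2: arr=0 -> substrate=2 bound=4 product=0
t=3: arr=2 -> substrate=4 bound=4 product=0
t=4: arr=2 -> substrate=3 bound=4 product=3
t=5: arr=0 -> substrate=2 bound=4 product=4
t=6: arr=0 -> substrate=2 bound=4 product=4
t=7: arr=0 -> substrate=2 bound=4 product=4
t=8: arr=0 -> substrate=0 bound=3 product=7
t=9: arr=0 -> substrate=0 bound=2 product=8
t=10: arr=3 -> substrate=1 bound=4 product=8
t=11: arr=0 -> substrate=1 bound=4 product=8
t=12: arr=0 -> substrate=0 bound=3 product=10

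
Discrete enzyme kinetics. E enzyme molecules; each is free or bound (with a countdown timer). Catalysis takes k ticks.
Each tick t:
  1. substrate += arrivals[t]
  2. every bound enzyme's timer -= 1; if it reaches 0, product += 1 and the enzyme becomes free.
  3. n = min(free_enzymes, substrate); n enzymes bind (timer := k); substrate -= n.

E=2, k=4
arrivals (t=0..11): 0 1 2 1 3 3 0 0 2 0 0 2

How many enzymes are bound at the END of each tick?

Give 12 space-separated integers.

Answer: 0 1 2 2 2 2 2 2 2 2 2 2

Derivation:
t=0: arr=0 -> substrate=0 bound=0 product=0
t=1: arr=1 -> substrate=0 bound=1 product=0
t=2: arr=2 -> substrate=1 bound=2 product=0
t=3: arr=1 -> substrate=2 bound=2 product=0
t=4: arr=3 -> substrate=5 bound=2 product=0
t=5: arr=3 -> substrate=7 bound=2 product=1
t=6: arr=0 -> substrate=6 bound=2 product=2
t=7: arr=0 -> substrate=6 bound=2 product=2
t=8: arr=2 -> substrate=8 bound=2 product=2
t=9: arr=0 -> substrate=7 bound=2 product=3
t=10: arr=0 -> substrate=6 bound=2 product=4
t=11: arr=2 -> substrate=8 bound=2 product=4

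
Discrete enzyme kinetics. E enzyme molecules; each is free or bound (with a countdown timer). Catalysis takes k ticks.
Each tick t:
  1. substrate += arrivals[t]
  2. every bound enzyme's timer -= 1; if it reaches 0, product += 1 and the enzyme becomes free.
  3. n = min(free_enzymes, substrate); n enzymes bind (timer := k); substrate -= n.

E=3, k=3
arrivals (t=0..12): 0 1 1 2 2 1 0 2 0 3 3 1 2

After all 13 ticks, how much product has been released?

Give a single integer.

t=0: arr=0 -> substrate=0 bound=0 product=0
t=1: arr=1 -> substrate=0 bound=1 product=0
t=2: arr=1 -> substrate=0 bound=2 product=0
t=3: arr=2 -> substrate=1 bound=3 product=0
t=4: arr=2 -> substrate=2 bound=3 product=1
t=5: arr=1 -> substrate=2 bound=3 product=2
t=6: arr=0 -> substrate=1 bound=3 product=3
t=7: arr=2 -> substrate=2 bound=3 product=4
t=8: arr=0 -> substrate=1 bound=3 product=5
t=9: arr=3 -> substrate=3 bound=3 product=6
t=10: arr=3 -> substrate=5 bound=3 product=7
t=11: arr=1 -> substrate=5 bound=3 product=8
t=12: arr=2 -> substrate=6 bound=3 product=9

Answer: 9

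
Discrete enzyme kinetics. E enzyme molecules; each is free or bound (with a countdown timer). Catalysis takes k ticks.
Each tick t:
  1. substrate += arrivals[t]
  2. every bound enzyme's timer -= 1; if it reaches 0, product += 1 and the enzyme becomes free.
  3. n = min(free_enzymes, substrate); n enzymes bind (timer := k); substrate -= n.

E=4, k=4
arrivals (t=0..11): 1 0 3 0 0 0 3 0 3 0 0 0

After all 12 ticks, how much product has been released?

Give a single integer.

t=0: arr=1 -> substrate=0 bound=1 product=0
t=1: arr=0 -> substrate=0 bound=1 product=0
t=2: arr=3 -> substrate=0 bound=4 product=0
t=3: arr=0 -> substrate=0 bound=4 product=0
t=4: arr=0 -> substrate=0 bound=3 product=1
t=5: arr=0 -> substrate=0 bound=3 product=1
t=6: arr=3 -> substrate=0 bound=3 product=4
t=7: arr=0 -> substrate=0 bound=3 product=4
t=8: arr=3 -> substrate=2 bound=4 product=4
t=9: arr=0 -> substrate=2 bound=4 product=4
t=10: arr=0 -> substrate=0 bound=3 product=7
t=11: arr=0 -> substrate=0 bound=3 product=7

Answer: 7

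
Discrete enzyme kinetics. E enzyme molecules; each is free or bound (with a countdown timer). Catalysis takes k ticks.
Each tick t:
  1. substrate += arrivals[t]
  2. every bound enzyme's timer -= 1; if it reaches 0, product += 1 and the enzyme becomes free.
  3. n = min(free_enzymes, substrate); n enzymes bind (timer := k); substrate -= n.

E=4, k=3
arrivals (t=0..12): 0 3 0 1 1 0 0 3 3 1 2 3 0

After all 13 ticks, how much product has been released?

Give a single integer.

t=0: arr=0 -> substrate=0 bound=0 product=0
t=1: arr=3 -> substrate=0 bound=3 product=0
t=2: arr=0 -> substrate=0 bound=3 product=0
t=3: arr=1 -> substrate=0 bound=4 product=0
t=4: arr=1 -> substrate=0 bound=2 product=3
t=5: arr=0 -> substrate=0 bound=2 product=3
t=6: arr=0 -> substrate=0 bound=1 product=4
t=7: arr=3 -> substrate=0 bound=3 product=5
t=8: arr=3 -> substrate=2 bound=4 product=5
t=9: arr=1 -> substrate=3 bound=4 product=5
t=10: arr=2 -> substrate=2 bound=4 product=8
t=11: arr=3 -> substrate=4 bound=4 product=9
t=12: arr=0 -> substrate=4 bound=4 product=9

Answer: 9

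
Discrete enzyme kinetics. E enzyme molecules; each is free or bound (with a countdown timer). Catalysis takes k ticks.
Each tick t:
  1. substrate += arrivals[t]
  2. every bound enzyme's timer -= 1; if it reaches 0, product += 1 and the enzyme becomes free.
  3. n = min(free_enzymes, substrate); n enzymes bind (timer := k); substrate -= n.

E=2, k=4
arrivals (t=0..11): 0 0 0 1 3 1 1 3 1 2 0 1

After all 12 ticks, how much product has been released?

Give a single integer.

Answer: 3

Derivation:
t=0: arr=0 -> substrate=0 bound=0 product=0
t=1: arr=0 -> substrate=0 bound=0 product=0
t=2: arr=0 -> substrate=0 bound=0 product=0
t=3: arr=1 -> substrate=0 bound=1 product=0
t=4: arr=3 -> substrate=2 bound=2 product=0
t=5: arr=1 -> substrate=3 bound=2 product=0
t=6: arr=1 -> substrate=4 bound=2 product=0
t=7: arr=3 -> substrate=6 bound=2 product=1
t=8: arr=1 -> substrate=6 bound=2 product=2
t=9: arr=2 -> substrate=8 bound=2 product=2
t=10: arr=0 -> substrate=8 bound=2 product=2
t=11: arr=1 -> substrate=8 bound=2 product=3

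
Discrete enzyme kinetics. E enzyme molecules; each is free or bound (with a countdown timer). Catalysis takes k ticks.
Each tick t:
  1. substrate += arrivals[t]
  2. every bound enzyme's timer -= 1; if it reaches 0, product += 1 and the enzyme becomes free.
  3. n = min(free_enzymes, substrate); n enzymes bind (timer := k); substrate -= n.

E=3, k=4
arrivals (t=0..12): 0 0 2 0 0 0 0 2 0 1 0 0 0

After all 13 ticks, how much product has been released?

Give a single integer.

Answer: 4

Derivation:
t=0: arr=0 -> substrate=0 bound=0 product=0
t=1: arr=0 -> substrate=0 bound=0 product=0
t=2: arr=2 -> substrate=0 bound=2 product=0
t=3: arr=0 -> substrate=0 bound=2 product=0
t=4: arr=0 -> substrate=0 bound=2 product=0
t=5: arr=0 -> substrate=0 bound=2 product=0
t=6: arr=0 -> substrate=0 bound=0 product=2
t=7: arr=2 -> substrate=0 bound=2 product=2
t=8: arr=0 -> substrate=0 bound=2 product=2
t=9: arr=1 -> substrate=0 bound=3 product=2
t=10: arr=0 -> substrate=0 bound=3 product=2
t=11: arr=0 -> substrate=0 bound=1 product=4
t=12: arr=0 -> substrate=0 bound=1 product=4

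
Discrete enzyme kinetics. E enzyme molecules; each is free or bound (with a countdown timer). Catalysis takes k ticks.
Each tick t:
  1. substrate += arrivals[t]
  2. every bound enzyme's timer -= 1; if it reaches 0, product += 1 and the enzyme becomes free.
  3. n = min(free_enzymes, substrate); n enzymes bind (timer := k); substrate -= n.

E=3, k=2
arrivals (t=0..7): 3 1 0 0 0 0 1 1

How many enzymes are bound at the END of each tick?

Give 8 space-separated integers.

t=0: arr=3 -> substrate=0 bound=3 product=0
t=1: arr=1 -> substrate=1 bound=3 product=0
t=2: arr=0 -> substrate=0 bound=1 product=3
t=3: arr=0 -> substrate=0 bound=1 product=3
t=4: arr=0 -> substrate=0 bound=0 product=4
t=5: arr=0 -> substrate=0 bound=0 product=4
t=6: arr=1 -> substrate=0 bound=1 product=4
t=7: arr=1 -> substrate=0 bound=2 product=4

Answer: 3 3 1 1 0 0 1 2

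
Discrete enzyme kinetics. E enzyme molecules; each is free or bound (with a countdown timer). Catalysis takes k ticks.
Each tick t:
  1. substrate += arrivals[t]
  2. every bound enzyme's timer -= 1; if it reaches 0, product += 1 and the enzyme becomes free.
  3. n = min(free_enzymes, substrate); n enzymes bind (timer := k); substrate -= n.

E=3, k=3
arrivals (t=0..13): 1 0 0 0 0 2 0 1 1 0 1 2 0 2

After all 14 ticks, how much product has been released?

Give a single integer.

Answer: 6

Derivation:
t=0: arr=1 -> substrate=0 bound=1 product=0
t=1: arr=0 -> substrate=0 bound=1 product=0
t=2: arr=0 -> substrate=0 bound=1 product=0
t=3: arr=0 -> substrate=0 bound=0 product=1
t=4: arr=0 -> substrate=0 bound=0 product=1
t=5: arr=2 -> substrate=0 bound=2 product=1
t=6: arr=0 -> substrate=0 bound=2 product=1
t=7: arr=1 -> substrate=0 bound=3 product=1
t=8: arr=1 -> substrate=0 bound=2 product=3
t=9: arr=0 -> substrate=0 bound=2 product=3
t=10: arr=1 -> substrate=0 bound=2 product=4
t=11: arr=2 -> substrate=0 bound=3 product=5
t=12: arr=0 -> substrate=0 bound=3 product=5
t=13: arr=2 -> substrate=1 bound=3 product=6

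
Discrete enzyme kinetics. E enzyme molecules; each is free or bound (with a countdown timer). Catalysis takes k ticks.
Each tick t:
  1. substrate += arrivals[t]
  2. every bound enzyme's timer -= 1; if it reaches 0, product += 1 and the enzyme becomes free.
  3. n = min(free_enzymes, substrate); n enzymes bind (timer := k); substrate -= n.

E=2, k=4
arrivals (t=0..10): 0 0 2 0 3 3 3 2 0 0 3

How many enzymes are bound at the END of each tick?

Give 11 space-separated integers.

Answer: 0 0 2 2 2 2 2 2 2 2 2

Derivation:
t=0: arr=0 -> substrate=0 bound=0 product=0
t=1: arr=0 -> substrate=0 bound=0 product=0
t=2: arr=2 -> substrate=0 bound=2 product=0
t=3: arr=0 -> substrate=0 bound=2 product=0
t=4: arr=3 -> substrate=3 bound=2 product=0
t=5: arr=3 -> substrate=6 bound=2 product=0
t=6: arr=3 -> substrate=7 bound=2 product=2
t=7: arr=2 -> substrate=9 bound=2 product=2
t=8: arr=0 -> substrate=9 bound=2 product=2
t=9: arr=0 -> substrate=9 bound=2 product=2
t=10: arr=3 -> substrate=10 bound=2 product=4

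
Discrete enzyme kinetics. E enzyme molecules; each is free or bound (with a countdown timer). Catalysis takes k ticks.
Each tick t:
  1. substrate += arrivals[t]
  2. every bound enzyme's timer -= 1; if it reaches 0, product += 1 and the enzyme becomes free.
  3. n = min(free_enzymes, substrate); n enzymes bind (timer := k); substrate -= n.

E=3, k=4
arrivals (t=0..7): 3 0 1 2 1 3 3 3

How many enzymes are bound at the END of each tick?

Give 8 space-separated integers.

Answer: 3 3 3 3 3 3 3 3

Derivation:
t=0: arr=3 -> substrate=0 bound=3 product=0
t=1: arr=0 -> substrate=0 bound=3 product=0
t=2: arr=1 -> substrate=1 bound=3 product=0
t=3: arr=2 -> substrate=3 bound=3 product=0
t=4: arr=1 -> substrate=1 bound=3 product=3
t=5: arr=3 -> substrate=4 bound=3 product=3
t=6: arr=3 -> substrate=7 bound=3 product=3
t=7: arr=3 -> substrate=10 bound=3 product=3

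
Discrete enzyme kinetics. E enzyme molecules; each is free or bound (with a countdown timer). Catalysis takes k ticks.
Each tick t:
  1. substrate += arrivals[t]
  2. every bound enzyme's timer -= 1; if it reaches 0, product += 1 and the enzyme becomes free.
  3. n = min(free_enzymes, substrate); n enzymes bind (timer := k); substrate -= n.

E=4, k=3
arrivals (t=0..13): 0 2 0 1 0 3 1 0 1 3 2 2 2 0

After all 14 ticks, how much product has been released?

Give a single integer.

t=0: arr=0 -> substrate=0 bound=0 product=0
t=1: arr=2 -> substrate=0 bound=2 product=0
t=2: arr=0 -> substrate=0 bound=2 product=0
t=3: arr=1 -> substrate=0 bound=3 product=0
t=4: arr=0 -> substrate=0 bound=1 product=2
t=5: arr=3 -> substrate=0 bound=4 product=2
t=6: arr=1 -> substrate=0 bound=4 product=3
t=7: arr=0 -> substrate=0 bound=4 product=3
t=8: arr=1 -> substrate=0 bound=2 product=6
t=9: arr=3 -> substrate=0 bound=4 product=7
t=10: arr=2 -> substrate=2 bound=4 product=7
t=11: arr=2 -> substrate=3 bound=4 product=8
t=12: arr=2 -> substrate=2 bound=4 product=11
t=13: arr=0 -> substrate=2 bound=4 product=11

Answer: 11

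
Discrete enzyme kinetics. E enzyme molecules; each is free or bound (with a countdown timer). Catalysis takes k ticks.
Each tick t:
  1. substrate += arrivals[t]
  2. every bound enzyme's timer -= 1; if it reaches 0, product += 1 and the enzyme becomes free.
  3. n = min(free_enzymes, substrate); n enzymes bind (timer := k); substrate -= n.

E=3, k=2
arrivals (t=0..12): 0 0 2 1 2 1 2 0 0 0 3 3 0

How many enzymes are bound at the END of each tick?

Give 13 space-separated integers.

Answer: 0 0 2 3 3 3 3 2 0 0 3 3 3

Derivation:
t=0: arr=0 -> substrate=0 bound=0 product=0
t=1: arr=0 -> substrate=0 bound=0 product=0
t=2: arr=2 -> substrate=0 bound=2 product=0
t=3: arr=1 -> substrate=0 bound=3 product=0
t=4: arr=2 -> substrate=0 bound=3 product=2
t=5: arr=1 -> substrate=0 bound=3 product=3
t=6: arr=2 -> substrate=0 bound=3 product=5
t=7: arr=0 -> substrate=0 bound=2 product=6
t=8: arr=0 -> substrate=0 bound=0 product=8
t=9: arr=0 -> substrate=0 bound=0 product=8
t=10: arr=3 -> substrate=0 bound=3 product=8
t=11: arr=3 -> substrate=3 bound=3 product=8
t=12: arr=0 -> substrate=0 bound=3 product=11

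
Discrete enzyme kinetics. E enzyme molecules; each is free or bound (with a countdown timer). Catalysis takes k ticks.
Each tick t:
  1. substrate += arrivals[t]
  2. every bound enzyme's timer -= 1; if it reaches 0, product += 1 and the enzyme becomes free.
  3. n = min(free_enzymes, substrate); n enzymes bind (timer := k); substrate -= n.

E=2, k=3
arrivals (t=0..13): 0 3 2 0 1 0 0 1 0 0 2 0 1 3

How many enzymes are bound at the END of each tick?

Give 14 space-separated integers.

Answer: 0 2 2 2 2 2 2 2 2 2 2 2 2 2

Derivation:
t=0: arr=0 -> substrate=0 bound=0 product=0
t=1: arr=3 -> substrate=1 bound=2 product=0
t=2: arr=2 -> substrate=3 bound=2 product=0
t=3: arr=0 -> substrate=3 bound=2 product=0
t=4: arr=1 -> substrate=2 bound=2 product=2
t=5: arr=0 -> substrate=2 bound=2 product=2
t=6: arr=0 -> substrate=2 bound=2 product=2
t=7: arr=1 -> substrate=1 bound=2 product=4
t=8: arr=0 -> substrate=1 bound=2 product=4
t=9: arr=0 -> substrate=1 bound=2 product=4
t=10: arr=2 -> substrate=1 bound=2 product=6
t=11: arr=0 -> substrate=1 bound=2 product=6
t=12: arr=1 -> substrate=2 bound=2 product=6
t=13: arr=3 -> substrate=3 bound=2 product=8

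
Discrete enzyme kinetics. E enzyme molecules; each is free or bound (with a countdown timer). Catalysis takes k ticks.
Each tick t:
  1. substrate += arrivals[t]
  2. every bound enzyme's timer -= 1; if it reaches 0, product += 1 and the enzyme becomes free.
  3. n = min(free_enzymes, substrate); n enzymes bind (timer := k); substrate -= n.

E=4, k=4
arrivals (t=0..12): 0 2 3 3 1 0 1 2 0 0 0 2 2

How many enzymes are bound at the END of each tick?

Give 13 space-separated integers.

Answer: 0 2 4 4 4 4 4 4 4 4 4 4 4

Derivation:
t=0: arr=0 -> substrate=0 bound=0 product=0
t=1: arr=2 -> substrate=0 bound=2 product=0
t=2: arr=3 -> substrate=1 bound=4 product=0
t=3: arr=3 -> substrate=4 bound=4 product=0
t=4: arr=1 -> substrate=5 bound=4 product=0
t=5: arr=0 -> substrate=3 bound=4 product=2
t=6: arr=1 -> substrate=2 bound=4 product=4
t=7: arr=2 -> substrate=4 bound=4 product=4
t=8: arr=0 -> substrate=4 bound=4 product=4
t=9: arr=0 -> substrate=2 bound=4 product=6
t=10: arr=0 -> substrate=0 bound=4 product=8
t=11: arr=2 -> substrate=2 bound=4 product=8
t=12: arr=2 -> substrate=4 bound=4 product=8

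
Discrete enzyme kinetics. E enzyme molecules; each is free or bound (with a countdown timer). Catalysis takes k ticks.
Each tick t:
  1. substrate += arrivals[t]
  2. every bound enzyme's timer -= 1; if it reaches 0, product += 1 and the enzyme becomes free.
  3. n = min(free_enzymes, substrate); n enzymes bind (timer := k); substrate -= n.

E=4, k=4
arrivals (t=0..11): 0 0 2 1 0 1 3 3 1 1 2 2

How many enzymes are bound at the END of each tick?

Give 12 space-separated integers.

Answer: 0 0 2 3 3 4 4 4 4 4 4 4

Derivation:
t=0: arr=0 -> substrate=0 bound=0 product=0
t=1: arr=0 -> substrate=0 bound=0 product=0
t=2: arr=2 -> substrate=0 bound=2 product=0
t=3: arr=1 -> substrate=0 bound=3 product=0
t=4: arr=0 -> substrate=0 bound=3 product=0
t=5: arr=1 -> substrate=0 bound=4 product=0
t=6: arr=3 -> substrate=1 bound=4 product=2
t=7: arr=3 -> substrate=3 bound=4 product=3
t=8: arr=1 -> substrate=4 bound=4 product=3
t=9: arr=1 -> substrate=4 bound=4 product=4
t=10: arr=2 -> substrate=4 bound=4 product=6
t=11: arr=2 -> substrate=5 bound=4 product=7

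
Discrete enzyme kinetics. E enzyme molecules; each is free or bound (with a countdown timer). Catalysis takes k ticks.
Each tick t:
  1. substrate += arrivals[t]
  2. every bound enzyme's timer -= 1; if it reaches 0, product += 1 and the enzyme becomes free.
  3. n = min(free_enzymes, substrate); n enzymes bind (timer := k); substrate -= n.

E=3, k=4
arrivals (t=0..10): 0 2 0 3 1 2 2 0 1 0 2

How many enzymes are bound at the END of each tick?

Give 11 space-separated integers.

t=0: arr=0 -> substrate=0 bound=0 product=0
t=1: arr=2 -> substrate=0 bound=2 product=0
t=2: arr=0 -> substrate=0 bound=2 product=0
t=3: arr=3 -> substrate=2 bound=3 product=0
t=4: arr=1 -> substrate=3 bound=3 product=0
t=5: arr=2 -> substrate=3 bound=3 product=2
t=6: arr=2 -> substrate=5 bound=3 product=2
t=7: arr=0 -> substrate=4 bound=3 product=3
t=8: arr=1 -> substrate=5 bound=3 product=3
t=9: arr=0 -> substrate=3 bound=3 product=5
t=10: arr=2 -> substrate=5 bound=3 product=5

Answer: 0 2 2 3 3 3 3 3 3 3 3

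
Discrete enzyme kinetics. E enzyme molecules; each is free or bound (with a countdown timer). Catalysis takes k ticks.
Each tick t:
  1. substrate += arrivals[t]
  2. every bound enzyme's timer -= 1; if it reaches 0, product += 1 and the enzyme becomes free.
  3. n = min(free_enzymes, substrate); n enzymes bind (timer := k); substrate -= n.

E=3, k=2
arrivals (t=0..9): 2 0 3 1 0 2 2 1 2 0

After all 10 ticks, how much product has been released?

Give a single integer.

Answer: 11

Derivation:
t=0: arr=2 -> substrate=0 bound=2 product=0
t=1: arr=0 -> substrate=0 bound=2 product=0
t=2: arr=3 -> substrate=0 bound=3 product=2
t=3: arr=1 -> substrate=1 bound=3 product=2
t=4: arr=0 -> substrate=0 bound=1 product=5
t=5: arr=2 -> substrate=0 bound=3 product=5
t=6: arr=2 -> substrate=1 bound=3 product=6
t=7: arr=1 -> substrate=0 bound=3 product=8
t=8: arr=2 -> substrate=1 bound=3 product=9
t=9: arr=0 -> substrate=0 bound=2 product=11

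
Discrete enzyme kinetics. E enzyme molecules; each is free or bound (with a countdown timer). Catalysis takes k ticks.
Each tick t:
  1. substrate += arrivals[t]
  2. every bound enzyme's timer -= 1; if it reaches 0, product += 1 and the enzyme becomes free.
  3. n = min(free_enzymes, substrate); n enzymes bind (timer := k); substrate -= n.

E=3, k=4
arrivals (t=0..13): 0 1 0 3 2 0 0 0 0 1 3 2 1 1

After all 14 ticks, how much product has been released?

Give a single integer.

t=0: arr=0 -> substrate=0 bound=0 product=0
t=1: arr=1 -> substrate=0 bound=1 product=0
t=2: arr=0 -> substrate=0 bound=1 product=0
t=3: arr=3 -> substrate=1 bound=3 product=0
t=4: arr=2 -> substrate=3 bound=3 product=0
t=5: arr=0 -> substrate=2 bound=3 product=1
t=6: arr=0 -> substrate=2 bound=3 product=1
t=7: arr=0 -> substrate=0 bound=3 product=3
t=8: arr=0 -> substrate=0 bound=3 product=3
t=9: arr=1 -> substrate=0 bound=3 product=4
t=10: arr=3 -> substrate=3 bound=3 product=4
t=11: arr=2 -> substrate=3 bound=3 product=6
t=12: arr=1 -> substrate=4 bound=3 product=6
t=13: arr=1 -> substrate=4 bound=3 product=7

Answer: 7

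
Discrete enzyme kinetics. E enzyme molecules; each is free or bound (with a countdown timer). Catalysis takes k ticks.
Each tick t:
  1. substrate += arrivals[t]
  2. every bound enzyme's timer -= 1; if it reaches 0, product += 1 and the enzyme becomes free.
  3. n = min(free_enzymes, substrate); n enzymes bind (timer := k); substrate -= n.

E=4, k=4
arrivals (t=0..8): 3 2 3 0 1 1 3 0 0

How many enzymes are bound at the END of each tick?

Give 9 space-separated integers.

Answer: 3 4 4 4 4 4 4 4 4

Derivation:
t=0: arr=3 -> substrate=0 bound=3 product=0
t=1: arr=2 -> substrate=1 bound=4 product=0
t=2: arr=3 -> substrate=4 bound=4 product=0
t=3: arr=0 -> substrate=4 bound=4 product=0
t=4: arr=1 -> substrate=2 bound=4 product=3
t=5: arr=1 -> substrate=2 bound=4 product=4
t=6: arr=3 -> substrate=5 bound=4 product=4
t=7: arr=0 -> substrate=5 bound=4 product=4
t=8: arr=0 -> substrate=2 bound=4 product=7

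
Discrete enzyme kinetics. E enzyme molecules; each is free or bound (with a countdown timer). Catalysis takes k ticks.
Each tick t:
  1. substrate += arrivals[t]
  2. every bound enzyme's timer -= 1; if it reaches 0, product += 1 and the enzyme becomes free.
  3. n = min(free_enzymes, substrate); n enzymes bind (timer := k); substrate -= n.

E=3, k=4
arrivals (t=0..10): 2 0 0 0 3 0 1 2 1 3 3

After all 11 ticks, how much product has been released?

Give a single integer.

t=0: arr=2 -> substrate=0 bound=2 product=0
t=1: arr=0 -> substrate=0 bound=2 product=0
t=2: arr=0 -> substrate=0 bound=2 product=0
t=3: arr=0 -> substrate=0 bound=2 product=0
t=4: arr=3 -> substrate=0 bound=3 product=2
t=5: arr=0 -> substrate=0 bound=3 product=2
t=6: arr=1 -> substrate=1 bound=3 product=2
t=7: arr=2 -> substrate=3 bound=3 product=2
t=8: arr=1 -> substrate=1 bound=3 product=5
t=9: arr=3 -> substrate=4 bound=3 product=5
t=10: arr=3 -> substrate=7 bound=3 product=5

Answer: 5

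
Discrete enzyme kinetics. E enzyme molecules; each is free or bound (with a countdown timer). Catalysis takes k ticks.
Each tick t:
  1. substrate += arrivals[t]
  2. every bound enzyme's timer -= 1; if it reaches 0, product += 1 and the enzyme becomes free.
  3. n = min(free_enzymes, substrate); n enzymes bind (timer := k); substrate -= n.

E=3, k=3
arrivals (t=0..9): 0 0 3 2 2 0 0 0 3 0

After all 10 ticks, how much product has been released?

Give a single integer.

t=0: arr=0 -> substrate=0 bound=0 product=0
t=1: arr=0 -> substrate=0 bound=0 product=0
t=2: arr=3 -> substrate=0 bound=3 product=0
t=3: arr=2 -> substrate=2 bound=3 product=0
t=4: arr=2 -> substrate=4 bound=3 product=0
t=5: arr=0 -> substrate=1 bound=3 product=3
t=6: arr=0 -> substrate=1 bound=3 product=3
t=7: arr=0 -> substrate=1 bound=3 product=3
t=8: arr=3 -> substrate=1 bound=3 product=6
t=9: arr=0 -> substrate=1 bound=3 product=6

Answer: 6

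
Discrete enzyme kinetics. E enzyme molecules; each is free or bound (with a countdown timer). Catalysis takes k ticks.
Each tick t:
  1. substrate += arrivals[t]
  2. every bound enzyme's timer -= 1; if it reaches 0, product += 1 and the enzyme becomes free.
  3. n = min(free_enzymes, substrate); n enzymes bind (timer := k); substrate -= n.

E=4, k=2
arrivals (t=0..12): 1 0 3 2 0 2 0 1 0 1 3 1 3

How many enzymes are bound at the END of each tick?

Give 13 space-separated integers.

Answer: 1 1 3 4 2 3 2 1 1 1 4 4 4

Derivation:
t=0: arr=1 -> substrate=0 bound=1 product=0
t=1: arr=0 -> substrate=0 bound=1 product=0
t=2: arr=3 -> substrate=0 bound=3 product=1
t=3: arr=2 -> substrate=1 bound=4 product=1
t=4: arr=0 -> substrate=0 bound=2 product=4
t=5: arr=2 -> substrate=0 bound=3 product=5
t=6: arr=0 -> substrate=0 bound=2 product=6
t=7: arr=1 -> substrate=0 bound=1 product=8
t=8: arr=0 -> substrate=0 bound=1 product=8
t=9: arr=1 -> substrate=0 bound=1 product=9
t=10: arr=3 -> substrate=0 bound=4 product=9
t=11: arr=1 -> substrate=0 bound=4 product=10
t=12: arr=3 -> substrate=0 bound=4 product=13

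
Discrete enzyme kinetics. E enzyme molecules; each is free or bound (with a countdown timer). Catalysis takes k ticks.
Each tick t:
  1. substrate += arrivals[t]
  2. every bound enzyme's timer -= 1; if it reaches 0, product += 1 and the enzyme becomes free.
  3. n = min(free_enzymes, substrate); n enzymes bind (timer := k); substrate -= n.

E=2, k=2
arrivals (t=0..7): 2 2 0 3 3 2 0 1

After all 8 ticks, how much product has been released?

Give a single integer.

t=0: arr=2 -> substrate=0 bound=2 product=0
t=1: arr=2 -> substrate=2 bound=2 product=0
t=2: arr=0 -> substrate=0 bound=2 product=2
t=3: arr=3 -> substrate=3 bound=2 product=2
t=4: arr=3 -> substrate=4 bound=2 product=4
t=5: arr=2 -> substrate=6 bound=2 product=4
t=6: arr=0 -> substrate=4 bound=2 product=6
t=7: arr=1 -> substrate=5 bound=2 product=6

Answer: 6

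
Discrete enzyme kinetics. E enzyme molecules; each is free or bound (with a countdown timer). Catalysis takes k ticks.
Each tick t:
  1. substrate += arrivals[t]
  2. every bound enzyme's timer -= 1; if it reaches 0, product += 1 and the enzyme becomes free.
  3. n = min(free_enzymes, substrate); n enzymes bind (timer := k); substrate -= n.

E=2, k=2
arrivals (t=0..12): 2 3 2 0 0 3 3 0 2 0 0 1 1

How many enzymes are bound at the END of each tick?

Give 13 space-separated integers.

t=0: arr=2 -> substrate=0 bound=2 product=0
t=1: arr=3 -> substrate=3 bound=2 product=0
t=2: arr=2 -> substrate=3 bound=2 product=2
t=3: arr=0 -> substrate=3 bound=2 product=2
t=4: arr=0 -> substrate=1 bound=2 product=4
t=5: arr=3 -> substrate=4 bound=2 product=4
t=6: arr=3 -> substrate=5 bound=2 product=6
t=7: arr=0 -> substrate=5 bound=2 product=6
t=8: arr=2 -> substrate=5 bound=2 product=8
t=9: arr=0 -> substrate=5 bound=2 product=8
t=10: arr=0 -> substrate=3 bound=2 product=10
t=11: arr=1 -> substrate=4 bound=2 product=10
t=12: arr=1 -> substrate=3 bound=2 product=12

Answer: 2 2 2 2 2 2 2 2 2 2 2 2 2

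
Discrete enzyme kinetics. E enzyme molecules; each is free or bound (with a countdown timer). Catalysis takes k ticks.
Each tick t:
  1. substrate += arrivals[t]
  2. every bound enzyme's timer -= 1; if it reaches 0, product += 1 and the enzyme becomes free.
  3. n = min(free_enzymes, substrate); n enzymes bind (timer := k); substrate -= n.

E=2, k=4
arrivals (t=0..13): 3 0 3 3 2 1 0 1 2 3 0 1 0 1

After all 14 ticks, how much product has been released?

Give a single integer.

t=0: arr=3 -> substrate=1 bound=2 product=0
t=1: arr=0 -> substrate=1 bound=2 product=0
t=2: arr=3 -> substrate=4 bound=2 product=0
t=3: arr=3 -> substrate=7 bound=2 product=0
t=4: arr=2 -> substrate=7 bound=2 product=2
t=5: arr=1 -> substrate=8 bound=2 product=2
t=6: arr=0 -> substrate=8 bound=2 product=2
t=7: arr=1 -> substrate=9 bound=2 product=2
t=8: arr=2 -> substrate=9 bound=2 product=4
t=9: arr=3 -> substrate=12 bound=2 product=4
t=10: arr=0 -> substrate=12 bound=2 product=4
t=11: arr=1 -> substrate=13 bound=2 product=4
t=12: arr=0 -> substrate=11 bound=2 product=6
t=13: arr=1 -> substrate=12 bound=2 product=6

Answer: 6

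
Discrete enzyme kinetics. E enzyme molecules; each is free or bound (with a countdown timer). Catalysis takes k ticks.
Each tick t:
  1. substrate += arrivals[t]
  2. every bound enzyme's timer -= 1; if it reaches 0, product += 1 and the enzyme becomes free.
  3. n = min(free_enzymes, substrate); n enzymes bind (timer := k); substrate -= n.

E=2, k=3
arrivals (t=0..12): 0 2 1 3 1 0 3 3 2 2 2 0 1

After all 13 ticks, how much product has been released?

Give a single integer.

t=0: arr=0 -> substrate=0 bound=0 product=0
t=1: arr=2 -> substrate=0 bound=2 product=0
t=2: arr=1 -> substrate=1 bound=2 product=0
t=3: arr=3 -> substrate=4 bound=2 product=0
t=4: arr=1 -> substrate=3 bound=2 product=2
t=5: arr=0 -> substrate=3 bound=2 product=2
t=6: arr=3 -> substrate=6 bound=2 product=2
t=7: arr=3 -> substrate=7 bound=2 product=4
t=8: arr=2 -> substrate=9 bound=2 product=4
t=9: arr=2 -> substrate=11 bound=2 product=4
t=10: arr=2 -> substrate=11 bound=2 product=6
t=11: arr=0 -> substrate=11 bound=2 product=6
t=12: arr=1 -> substrate=12 bound=2 product=6

Answer: 6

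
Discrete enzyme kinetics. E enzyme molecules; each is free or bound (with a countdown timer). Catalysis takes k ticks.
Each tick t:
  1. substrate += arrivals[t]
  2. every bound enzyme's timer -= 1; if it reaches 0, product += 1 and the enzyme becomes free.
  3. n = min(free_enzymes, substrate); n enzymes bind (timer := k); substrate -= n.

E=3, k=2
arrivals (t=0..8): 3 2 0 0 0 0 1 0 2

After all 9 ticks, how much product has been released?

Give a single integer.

t=0: arr=3 -> substrate=0 bound=3 product=0
t=1: arr=2 -> substrate=2 bound=3 product=0
t=2: arr=0 -> substrate=0 bound=2 product=3
t=3: arr=0 -> substrate=0 bound=2 product=3
t=4: arr=0 -> substrate=0 bound=0 product=5
t=5: arr=0 -> substrate=0 bound=0 product=5
t=6: arr=1 -> substrate=0 bound=1 product=5
t=7: arr=0 -> substrate=0 bound=1 product=5
t=8: arr=2 -> substrate=0 bound=2 product=6

Answer: 6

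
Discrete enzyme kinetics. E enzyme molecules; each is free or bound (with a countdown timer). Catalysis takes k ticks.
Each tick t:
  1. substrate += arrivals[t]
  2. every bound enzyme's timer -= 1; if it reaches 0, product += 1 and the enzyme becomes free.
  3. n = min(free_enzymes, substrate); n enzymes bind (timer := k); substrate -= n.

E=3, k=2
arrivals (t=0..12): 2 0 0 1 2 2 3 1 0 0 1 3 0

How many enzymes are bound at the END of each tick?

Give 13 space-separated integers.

Answer: 2 2 0 1 3 3 3 3 3 2 1 3 3

Derivation:
t=0: arr=2 -> substrate=0 bound=2 product=0
t=1: arr=0 -> substrate=0 bound=2 product=0
t=2: arr=0 -> substrate=0 bound=0 product=2
t=3: arr=1 -> substrate=0 bound=1 product=2
t=4: arr=2 -> substrate=0 bound=3 product=2
t=5: arr=2 -> substrate=1 bound=3 product=3
t=6: arr=3 -> substrate=2 bound=3 product=5
t=7: arr=1 -> substrate=2 bound=3 product=6
t=8: arr=0 -> substrate=0 bound=3 product=8
t=9: arr=0 -> substrate=0 bound=2 product=9
t=10: arr=1 -> substrate=0 bound=1 product=11
t=11: arr=3 -> substrate=1 bound=3 product=11
t=12: arr=0 -> substrate=0 bound=3 product=12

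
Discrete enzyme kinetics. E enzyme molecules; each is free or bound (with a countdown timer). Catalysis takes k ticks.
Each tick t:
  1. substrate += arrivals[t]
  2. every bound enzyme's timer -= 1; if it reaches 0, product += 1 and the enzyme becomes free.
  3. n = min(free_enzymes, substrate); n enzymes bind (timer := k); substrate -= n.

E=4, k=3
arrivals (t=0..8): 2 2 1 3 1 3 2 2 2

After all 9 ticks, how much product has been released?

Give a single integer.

t=0: arr=2 -> substrate=0 bound=2 product=0
t=1: arr=2 -> substrate=0 bound=4 product=0
t=2: arr=1 -> substrate=1 bound=4 product=0
t=3: arr=3 -> substrate=2 bound=4 product=2
t=4: arr=1 -> substrate=1 bound=4 product=4
t=5: arr=3 -> substrate=4 bound=4 product=4
t=6: arr=2 -> substrate=4 bound=4 product=6
t=7: arr=2 -> substrate=4 bound=4 product=8
t=8: arr=2 -> substrate=6 bound=4 product=8

Answer: 8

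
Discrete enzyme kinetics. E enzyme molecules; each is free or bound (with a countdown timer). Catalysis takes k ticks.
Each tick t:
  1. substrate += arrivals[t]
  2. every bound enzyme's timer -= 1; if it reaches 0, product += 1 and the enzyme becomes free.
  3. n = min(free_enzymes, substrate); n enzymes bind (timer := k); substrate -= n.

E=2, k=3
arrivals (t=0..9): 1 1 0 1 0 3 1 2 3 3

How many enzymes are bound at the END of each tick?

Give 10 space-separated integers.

Answer: 1 2 2 2 1 2 2 2 2 2

Derivation:
t=0: arr=1 -> substrate=0 bound=1 product=0
t=1: arr=1 -> substrate=0 bound=2 product=0
t=2: arr=0 -> substrate=0 bound=2 product=0
t=3: arr=1 -> substrate=0 bound=2 product=1
t=4: arr=0 -> substrate=0 bound=1 product=2
t=5: arr=3 -> substrate=2 bound=2 product=2
t=6: arr=1 -> substrate=2 bound=2 product=3
t=7: arr=2 -> substrate=4 bound=2 product=3
t=8: arr=3 -> substrate=6 bound=2 product=4
t=9: arr=3 -> substrate=8 bound=2 product=5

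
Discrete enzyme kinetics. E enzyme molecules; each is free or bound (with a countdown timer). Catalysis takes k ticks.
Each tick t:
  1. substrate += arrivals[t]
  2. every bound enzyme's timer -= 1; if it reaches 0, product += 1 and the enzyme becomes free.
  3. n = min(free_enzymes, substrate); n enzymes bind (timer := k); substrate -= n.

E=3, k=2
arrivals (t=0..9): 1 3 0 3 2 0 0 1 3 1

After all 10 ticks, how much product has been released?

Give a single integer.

t=0: arr=1 -> substrate=0 bound=1 product=0
t=1: arr=3 -> substrate=1 bound=3 product=0
t=2: arr=0 -> substrate=0 bound=3 product=1
t=3: arr=3 -> substrate=1 bound=3 product=3
t=4: arr=2 -> substrate=2 bound=3 product=4
t=5: arr=0 -> substrate=0 bound=3 product=6
t=6: arr=0 -> substrate=0 bound=2 product=7
t=7: arr=1 -> substrate=0 bound=1 product=9
t=8: arr=3 -> substrate=1 bound=3 product=9
t=9: arr=1 -> substrate=1 bound=3 product=10

Answer: 10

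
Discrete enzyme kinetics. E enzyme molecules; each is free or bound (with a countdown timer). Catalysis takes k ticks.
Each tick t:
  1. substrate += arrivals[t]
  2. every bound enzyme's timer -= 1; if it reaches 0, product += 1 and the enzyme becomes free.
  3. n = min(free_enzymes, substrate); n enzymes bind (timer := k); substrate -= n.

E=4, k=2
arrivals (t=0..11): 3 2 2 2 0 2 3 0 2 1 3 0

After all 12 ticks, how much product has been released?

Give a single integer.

Answer: 17

Derivation:
t=0: arr=3 -> substrate=0 bound=3 product=0
t=1: arr=2 -> substrate=1 bound=4 product=0
t=2: arr=2 -> substrate=0 bound=4 product=3
t=3: arr=2 -> substrate=1 bound=4 product=4
t=4: arr=0 -> substrate=0 bound=2 product=7
t=5: arr=2 -> substrate=0 bound=3 product=8
t=6: arr=3 -> substrate=1 bound=4 product=9
t=7: arr=0 -> substrate=0 bound=3 product=11
t=8: arr=2 -> substrate=0 bound=3 product=13
t=9: arr=1 -> substrate=0 bound=3 product=14
t=10: arr=3 -> substrate=0 bound=4 product=16
t=11: arr=0 -> substrate=0 bound=3 product=17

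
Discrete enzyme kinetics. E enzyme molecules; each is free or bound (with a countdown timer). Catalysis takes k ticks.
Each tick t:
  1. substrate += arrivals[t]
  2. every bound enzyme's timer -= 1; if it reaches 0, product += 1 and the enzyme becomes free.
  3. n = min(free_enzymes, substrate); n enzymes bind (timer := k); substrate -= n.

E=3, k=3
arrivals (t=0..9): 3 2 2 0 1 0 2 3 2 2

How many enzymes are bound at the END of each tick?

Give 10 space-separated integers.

t=0: arr=3 -> substrate=0 bound=3 product=0
t=1: arr=2 -> substrate=2 bound=3 product=0
t=2: arr=2 -> substrate=4 bound=3 product=0
t=3: arr=0 -> substrate=1 bound=3 product=3
t=4: arr=1 -> substrate=2 bound=3 product=3
t=5: arr=0 -> substrate=2 bound=3 product=3
t=6: arr=2 -> substrate=1 bound=3 product=6
t=7: arr=3 -> substrate=4 bound=3 product=6
t=8: arr=2 -> substrate=6 bound=3 product=6
t=9: arr=2 -> substrate=5 bound=3 product=9

Answer: 3 3 3 3 3 3 3 3 3 3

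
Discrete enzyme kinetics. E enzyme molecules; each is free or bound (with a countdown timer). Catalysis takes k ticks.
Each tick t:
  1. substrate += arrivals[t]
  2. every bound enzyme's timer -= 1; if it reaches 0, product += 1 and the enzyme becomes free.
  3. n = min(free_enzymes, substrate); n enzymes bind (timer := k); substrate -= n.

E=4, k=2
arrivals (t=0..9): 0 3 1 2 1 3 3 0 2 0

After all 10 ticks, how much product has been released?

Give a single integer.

Answer: 13

Derivation:
t=0: arr=0 -> substrate=0 bound=0 product=0
t=1: arr=3 -> substrate=0 bound=3 product=0
t=2: arr=1 -> substrate=0 bound=4 product=0
t=3: arr=2 -> substrate=0 bound=3 product=3
t=4: arr=1 -> substrate=0 bound=3 product=4
t=5: arr=3 -> substrate=0 bound=4 product=6
t=6: arr=3 -> substrate=2 bound=4 product=7
t=7: arr=0 -> substrate=0 bound=3 product=10
t=8: arr=2 -> substrate=0 bound=4 product=11
t=9: arr=0 -> substrate=0 bound=2 product=13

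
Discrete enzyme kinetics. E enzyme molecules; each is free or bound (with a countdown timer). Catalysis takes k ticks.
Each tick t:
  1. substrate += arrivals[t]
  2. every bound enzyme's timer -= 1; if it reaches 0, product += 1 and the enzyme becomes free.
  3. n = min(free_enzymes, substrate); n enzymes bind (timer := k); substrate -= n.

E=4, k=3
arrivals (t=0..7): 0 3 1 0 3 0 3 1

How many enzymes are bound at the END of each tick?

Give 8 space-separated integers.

Answer: 0 3 4 4 4 3 4 4

Derivation:
t=0: arr=0 -> substrate=0 bound=0 product=0
t=1: arr=3 -> substrate=0 bound=3 product=0
t=2: arr=1 -> substrate=0 bound=4 product=0
t=3: arr=0 -> substrate=0 bound=4 product=0
t=4: arr=3 -> substrate=0 bound=4 product=3
t=5: arr=0 -> substrate=0 bound=3 product=4
t=6: arr=3 -> substrate=2 bound=4 product=4
t=7: arr=1 -> substrate=0 bound=4 product=7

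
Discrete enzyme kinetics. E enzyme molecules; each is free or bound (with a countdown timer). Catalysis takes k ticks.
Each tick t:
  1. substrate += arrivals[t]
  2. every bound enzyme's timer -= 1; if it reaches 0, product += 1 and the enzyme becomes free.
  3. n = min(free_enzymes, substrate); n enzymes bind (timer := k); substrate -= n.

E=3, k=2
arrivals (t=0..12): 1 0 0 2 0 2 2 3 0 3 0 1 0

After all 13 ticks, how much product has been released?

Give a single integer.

t=0: arr=1 -> substrate=0 bound=1 product=0
t=1: arr=0 -> substrate=0 bound=1 product=0
t=2: arr=0 -> substrate=0 bound=0 product=1
t=3: arr=2 -> substrate=0 bound=2 product=1
t=4: arr=0 -> substrate=0 bound=2 product=1
t=5: arr=2 -> substrate=0 bound=2 product=3
t=6: arr=2 -> substrate=1 bound=3 product=3
t=7: arr=3 -> substrate=2 bound=3 product=5
t=8: arr=0 -> substrate=1 bound=3 product=6
t=9: arr=3 -> substrate=2 bound=3 product=8
t=10: arr=0 -> substrate=1 bound=3 product=9
t=11: arr=1 -> substrate=0 bound=3 product=11
t=12: arr=0 -> substrate=0 bound=2 product=12

Answer: 12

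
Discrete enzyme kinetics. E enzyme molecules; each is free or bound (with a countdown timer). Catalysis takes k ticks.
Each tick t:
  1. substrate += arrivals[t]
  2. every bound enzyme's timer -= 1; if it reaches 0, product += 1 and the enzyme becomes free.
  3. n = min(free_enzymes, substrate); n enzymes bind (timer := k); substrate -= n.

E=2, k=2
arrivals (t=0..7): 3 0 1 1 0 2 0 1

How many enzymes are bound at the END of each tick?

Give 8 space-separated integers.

Answer: 2 2 2 2 1 2 2 2

Derivation:
t=0: arr=3 -> substrate=1 bound=2 product=0
t=1: arr=0 -> substrate=1 bound=2 product=0
t=2: arr=1 -> substrate=0 bound=2 product=2
t=3: arr=1 -> substrate=1 bound=2 product=2
t=4: arr=0 -> substrate=0 bound=1 product=4
t=5: arr=2 -> substrate=1 bound=2 product=4
t=6: arr=0 -> substrate=0 bound=2 product=5
t=7: arr=1 -> substrate=0 bound=2 product=6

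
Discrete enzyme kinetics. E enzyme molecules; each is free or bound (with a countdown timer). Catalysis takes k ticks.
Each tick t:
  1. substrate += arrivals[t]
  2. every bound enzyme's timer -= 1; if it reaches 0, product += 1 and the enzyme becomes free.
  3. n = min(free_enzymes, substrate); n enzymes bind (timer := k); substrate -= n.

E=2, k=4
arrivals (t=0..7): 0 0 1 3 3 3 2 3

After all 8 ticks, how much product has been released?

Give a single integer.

Answer: 2

Derivation:
t=0: arr=0 -> substrate=0 bound=0 product=0
t=1: arr=0 -> substrate=0 bound=0 product=0
t=2: arr=1 -> substrate=0 bound=1 product=0
t=3: arr=3 -> substrate=2 bound=2 product=0
t=4: arr=3 -> substrate=5 bound=2 product=0
t=5: arr=3 -> substrate=8 bound=2 product=0
t=6: arr=2 -> substrate=9 bound=2 product=1
t=7: arr=3 -> substrate=11 bound=2 product=2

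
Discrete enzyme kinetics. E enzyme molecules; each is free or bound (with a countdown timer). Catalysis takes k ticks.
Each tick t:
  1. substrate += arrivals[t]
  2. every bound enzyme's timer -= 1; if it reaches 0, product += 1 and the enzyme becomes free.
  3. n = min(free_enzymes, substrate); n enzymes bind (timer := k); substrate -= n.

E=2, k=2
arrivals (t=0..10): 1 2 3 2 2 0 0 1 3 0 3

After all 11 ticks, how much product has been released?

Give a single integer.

t=0: arr=1 -> substrate=0 bound=1 product=0
t=1: arr=2 -> substrate=1 bound=2 product=0
t=2: arr=3 -> substrate=3 bound=2 product=1
t=3: arr=2 -> substrate=4 bound=2 product=2
t=4: arr=2 -> substrate=5 bound=2 product=3
t=5: arr=0 -> substrate=4 bound=2 product=4
t=6: arr=0 -> substrate=3 bound=2 product=5
t=7: arr=1 -> substrate=3 bound=2 product=6
t=8: arr=3 -> substrate=5 bound=2 product=7
t=9: arr=0 -> substrate=4 bound=2 product=8
t=10: arr=3 -> substrate=6 bound=2 product=9

Answer: 9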